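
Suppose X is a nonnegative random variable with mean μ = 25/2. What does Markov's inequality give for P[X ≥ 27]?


μ = E[X] = 25/2, a = 27.
Markov: P[X ≥ 27] ≤ μ/a = (25/2)/27 = 25/54.
Numerically: ≈ 0.462963.
(Since a = 27 > μ = 12.500000, the bound 25/54 is < 1 and informative.)

P[X ≥ 27] ≤ 25/54 ≈ 0.462963.


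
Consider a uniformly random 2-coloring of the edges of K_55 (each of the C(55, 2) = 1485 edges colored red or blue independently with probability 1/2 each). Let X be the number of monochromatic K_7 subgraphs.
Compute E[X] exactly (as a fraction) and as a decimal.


Let X = Σ_S X_S over the C(55, 7) = 202927725 subsets S of size 7, where X_S = 1 if the K_7 on S is monochromatic.
For a fixed S, the K_7 on S has C(7, 2) = 21 edges. P[all 21 edges red] = (1/2)^21, and likewise for blue, so P[monochromatic] = 2·(1/2)^21 = 2^{1 − 21} = 1/1048576.
By linearity of expectation: E[X] = C(55, 7) · 2^{1 − 21} = 202927725 · 1/1048576 = 202927725/1048576.
Numerically: E[X] ≈ 193.526959.

E[X] = C(55,7)·2^(1−C(7,2)) = 202927725/1048576 ≈ 193.526959.


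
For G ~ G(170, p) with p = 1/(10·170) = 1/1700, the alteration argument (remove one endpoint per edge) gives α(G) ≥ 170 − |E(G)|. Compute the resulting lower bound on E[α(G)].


E[|E(G)|] = C(170, 2)·p = 14365 · (1/1700) = 169/20.
E[α(G)] ≥ n − E[|E(G)|] = 170 − 169/20 = 3231/20.
Numerically: ≈ 161.55000.
(This is only a lower bound; the true E[α(G)] may be larger.)

E[α(G)] ≥ 3231/20 ≈ 161.55000.


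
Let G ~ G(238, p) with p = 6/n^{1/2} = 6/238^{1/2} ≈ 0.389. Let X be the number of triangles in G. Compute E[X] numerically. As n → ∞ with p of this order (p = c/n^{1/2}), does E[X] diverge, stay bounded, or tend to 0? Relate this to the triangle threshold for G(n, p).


Number of potential triangles: C(238, 3) = 2218636.
Each occurs with probability p³ ≈ (0.389)³ ≈ 5.88286e-02.
By linearity: E[X] = C(238, 3)·p³ ≈ 2218636 · 5.88286e-02 ≈ 130519.190.
Since α = 1/2 < 1, p = c/n^{1/2} ≫ 1/n is above the triangle threshold p ~ 1/n. Asymptotically E[X] ~ (c³/6)·n^{3(1−α)} = (6³/6)·n^{1.5} → ∞; triangles are abundant w.h.p.

E[X] ≈ 130519.190; in regime p = Θ(1/n^{1/2}) E[X] diverges (above the triangle threshold p ~ 1/n).


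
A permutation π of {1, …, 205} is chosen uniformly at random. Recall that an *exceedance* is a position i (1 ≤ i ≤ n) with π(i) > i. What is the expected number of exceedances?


Write X = Σ_{i=1}^{205} X_i, where X_i = 1_{π(i) > i}.
For each fixed i, π(i) is uniform over {1, …, 205} (marginal of a uniform permutation), so P[π(i) > i] = (n − i)/n. Summing: Σ_{i=1}^{205} (n − i)/n = (0 + 1 + … + 204)/205 = 205(205 − 1)/(2·205) = (205 − 1)/2.
Hence E[X] = Σ_{i=1}^{205} (205 − i)/205 = 102 ≈ 102.000.

E[X] = 102 = 102.000.


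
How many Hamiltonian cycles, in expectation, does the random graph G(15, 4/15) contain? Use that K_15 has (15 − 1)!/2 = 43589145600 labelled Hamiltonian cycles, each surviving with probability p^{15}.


K_15 has (15 − 1)!/2 = 43589145600 labelled Hamiltonian cycles.
For each such Hamiltonian cycle H, let X_H = 1 if all 15 edges of H are present in G. Then P[X_H = 1] = p^{15} = (4/15)^{15} = 1073741824/437893890380859375.
By linearity: E[X] = Σ_H E[X_H] = 43589145600 · p^{15} = 43589145600 · 1073741824/437893890380859375 = 7704277975826432/72081298828125.
Numerically: E[X] ≈ 106.883.

E[X] = 43589145600 · (4/15)^{15} = 7704277975826432/72081298828125 ≈ 106.883.


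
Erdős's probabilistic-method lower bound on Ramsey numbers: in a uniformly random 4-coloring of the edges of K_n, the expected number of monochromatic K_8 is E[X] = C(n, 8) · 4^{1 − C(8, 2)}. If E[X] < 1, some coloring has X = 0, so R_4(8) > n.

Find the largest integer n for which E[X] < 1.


We need C(n, 8) · 4^{1 − 28} < 1, i.e. C(n, 8) < 4^{28 − 1} = 18014398509481984.
Check values of n near the boundary:
  n = 406: C(406, 8) = 17082453897995850; 17082453897995850 < 18014398509481984? YES
  n = 407: C(407, 8) = 17424959239309050; 17424959239309050 < 18014398509481984? YES
  n = 408: C(408, 8) = 17773458424095231; 17773458424095231 < 18014398509481984? YES
  n = 409: C(409, 8) = 18128041135797879; 18128041135797879 < 18014398509481984? NO
  n = 410: C(410, 8) = 18488798173326195; 18488798173326195 < 18014398509481984? NO
  n = 411: C(411, 8) = 18855821462126715; 18855821462126715 < 18014398509481984? NO
The largest n with C(n, 8) < 18014398509481984 is n = 408 (where E[X] = 17773458424095231/18014398509481984 ≈ 0.986625). Hence R_4(8) > 408, i.e. R_4(8) ≥ 409.

Largest n = 408; hence R_4(8) > 408.


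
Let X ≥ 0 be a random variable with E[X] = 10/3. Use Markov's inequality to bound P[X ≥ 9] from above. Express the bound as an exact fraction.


μ = E[X] = 10/3, a = 9.
Markov: P[X ≥ 9] ≤ μ/a = (10/3)/9 = 10/27.
Numerically: ≈ 0.3704.
(Since a = 9 > μ = 3.3333, the bound 10/27 is < 1 and informative.)

P[X ≥ 9] ≤ 10/27 ≈ 0.3704.


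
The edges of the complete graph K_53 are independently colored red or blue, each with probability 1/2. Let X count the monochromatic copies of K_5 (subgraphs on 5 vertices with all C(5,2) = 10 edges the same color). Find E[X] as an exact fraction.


Let X = Σ_S X_S over the C(53, 5) = 2869685 subsets S of size 5, where X_S = 1 if the K_5 on S is monochromatic.
For a fixed S, the K_5 on S has C(5, 2) = 10 edges. P[all 10 edges red] = (1/2)^10, and likewise for blue, so P[monochromatic] = 2·(1/2)^10 = 2^{1 − 10} = 1/512.
Summing: E[X] = C(53, 5) · 2^{1 − 10} = 2869685 · 1/512 = 2869685/512.
Numerically: E[X] ≈ 5604.853516.

E[X] = C(53,5)·2^(1−C(5,2)) = 2869685/512 ≈ 5604.853516.


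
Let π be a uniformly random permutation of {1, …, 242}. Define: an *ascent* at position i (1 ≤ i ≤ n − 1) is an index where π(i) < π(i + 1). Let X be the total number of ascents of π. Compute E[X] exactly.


Write X = Σ X_I over i = 1, …, 241, with X_I the indicator of one ascent.
There are 241 indicators.
For each fixed i, the pair (π(i), π(i+1)) is a uniformly random ordered pair of distinct values from {1, …, 242}; by symmetry P[π(i) < π(i+1)] = 1/2.
By linearity: E[X] = 241 · (1/2) = (242 − 1) · (1/2) = 241/2 ≈ 120.500.

E[X] = 241/2 = 120.500.


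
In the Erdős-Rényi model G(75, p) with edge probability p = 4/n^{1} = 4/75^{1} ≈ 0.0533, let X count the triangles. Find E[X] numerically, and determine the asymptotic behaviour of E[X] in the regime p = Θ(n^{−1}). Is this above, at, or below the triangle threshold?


Number of potential triangles: C(75, 3) = 67525.
Each occurs with probability p³ ≈ (0.0533)³ ≈ 1.51704e-04.
By linearity: E[X] = C(75, 3)·p³ ≈ 67525 · 1.51704e-04 ≈ 10.244.
Here α = 1, so p = 4/n is exactly at the triangle threshold p ~ 1/n. Asymptotically E[X] → c³/6 = 4³/6 = 32/3 ≈ 10.667, a bounded constant. In this regime the triangle count is asymptotically Poisson(c³/6).

E[X] ≈ 10.244; in regime p = Θ(1/n^{1}) E[X] stays bounded (at the triangle threshold p ~ 1/n).


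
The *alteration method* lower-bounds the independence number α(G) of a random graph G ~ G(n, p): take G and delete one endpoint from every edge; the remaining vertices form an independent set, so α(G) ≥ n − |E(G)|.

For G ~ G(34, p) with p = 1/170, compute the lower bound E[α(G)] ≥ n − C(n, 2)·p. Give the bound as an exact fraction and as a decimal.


E[|E(G)|] = C(34, 2)·p = 561 · (1/170) = 33/10.
E[α(G)] ≥ n − E[|E(G)|] = 34 − 33/10 = 307/10.
Numerically: ≈ 30.7000.
(This is only a lower bound; the true E[α(G)] may be larger.)

E[α(G)] ≥ 307/10 ≈ 30.7000.


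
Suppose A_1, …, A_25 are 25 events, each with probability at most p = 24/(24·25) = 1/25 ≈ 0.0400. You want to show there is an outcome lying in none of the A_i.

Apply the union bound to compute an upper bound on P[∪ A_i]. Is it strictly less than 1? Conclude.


Union bound: P[∪_{i=1}^{25} A_i] ≤ Σ_i P[A_i] ≤ 25·p = 25·(1/25) = 1.
Numerically: 1 ≈ 1.0000.
Is 1 < 1? NO.
Since the bound 1 is ≥ 1, the union bound is uninformative here; it does NOT by itself certify existence.

25·p = 1 ≈ 1.0000; existence NOT certified by the union bound.


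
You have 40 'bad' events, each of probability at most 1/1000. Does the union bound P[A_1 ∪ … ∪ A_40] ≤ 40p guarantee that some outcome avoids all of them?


Union bound: P[∪_{i=1}^{40} A_i] ≤ Σ_i P[A_i] ≤ 40·p = 40·(1/1000) = 1/25.
Numerically: 1/25 ≈ 0.04000.
Is 1/25 < 1? YES.
Since P[∪ A_i] ≤ 1/25 < 1, the complement has P[∩ A_i^c] ≥ 1 − 1/25 = 24/25 > 0, so some outcome avoids every A_i.

40·p = 1/25 ≈ 0.04000; existence CERTIFIED by the union bound.


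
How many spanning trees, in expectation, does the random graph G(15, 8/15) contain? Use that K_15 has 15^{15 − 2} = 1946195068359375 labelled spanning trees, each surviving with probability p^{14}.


K_15 has 15^{15 − 2} = 1946195068359375 labelled spanning trees.
For each such spanning tree H, let X_H = 1 if all 14 edges of H are present in G. Then P[X_H = 1] = p^{14} = (8/15)^{14} = 4398046511104/29192926025390625.
By linearity of expectation: E[X] = Σ_H E[X_H] = 1946195068359375 · p^{14} = 1946195068359375 · 4398046511104/29192926025390625 = 4398046511104/15.
Numerically: E[X] ≈ 2.93e+11.

E[X] = 1946195068359375 · (8/15)^{14} = 4398046511104/15 ≈ 2.93e+11.


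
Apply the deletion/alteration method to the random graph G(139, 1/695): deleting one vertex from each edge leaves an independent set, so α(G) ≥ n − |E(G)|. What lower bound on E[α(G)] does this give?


E[|E(G)|] = C(139, 2)·p = 9591 · (1/695) = 69/5.
E[α(G)] ≥ n − E[|E(G)|] = 139 − 69/5 = 626/5.
Numerically: ≈ 125.200.
(This is only a lower bound; the true E[α(G)] may be larger.)

E[α(G)] ≥ 626/5 ≈ 125.200.


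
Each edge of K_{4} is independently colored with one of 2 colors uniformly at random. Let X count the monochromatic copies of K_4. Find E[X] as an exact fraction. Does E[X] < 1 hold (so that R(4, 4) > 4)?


E[X] = C(4, 4) · 2^{1 − 6} = 1 · 2^{−5} = 1/32.
As a reduced fraction: E[X] = 1/32 ≈ 0.0312500.
Is E[X] < 1? YES.
Since E[X] < 1, there exists a 2-coloring of K_{4} with no monochromatic K_4; hence R(4, 4) > 4.

E[X] = 1/32 ≈ 0.0312500; E[X] < 1, so R(4, 4) > 4.


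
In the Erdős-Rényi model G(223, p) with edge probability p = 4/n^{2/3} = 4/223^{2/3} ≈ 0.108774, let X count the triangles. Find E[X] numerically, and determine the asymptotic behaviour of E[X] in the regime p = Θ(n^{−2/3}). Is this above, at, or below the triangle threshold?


Number of potential triangles: C(223, 3) = 1823471.
Each occurs with probability p³ ≈ (0.108774)³ ≈ 1.28697541e-03.
By linearity: E[X] = C(223, 3)·p³ ≈ 1823471 · 1.28697541e-03 ≈ 2346.762332.
Since α = 2/3 < 1, p = c/n^{2/3} ≫ 1/n is above the triangle threshold p ~ 1/n. Asymptotically E[X] ~ (c³/6)·n^{3(1−α)} = (4³/6)·n^{1} → ∞; triangles are abundant w.h.p.

E[X] ≈ 2346.762332; in regime p = Θ(1/n^{2/3}) E[X] diverges (above the triangle threshold p ~ 1/n).


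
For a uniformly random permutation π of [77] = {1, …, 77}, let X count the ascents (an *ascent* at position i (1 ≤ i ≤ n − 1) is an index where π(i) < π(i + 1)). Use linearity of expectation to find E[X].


Write X = Σ X_I over i = 1, …, 76, with X_I the indicator of one ascent.
There are 76 indicators.
For each fixed i, the pair (π(i), π(i+1)) is a uniformly random ordered pair of distinct values from {1, …, 77}; by symmetry P[π(i) < π(i+1)] = 1/2.
By linearity: E[X] = 76 · (1/2) = (77 − 1) · (1/2) = 38 ≈ 38.000.

E[X] = 38 = 38.000.


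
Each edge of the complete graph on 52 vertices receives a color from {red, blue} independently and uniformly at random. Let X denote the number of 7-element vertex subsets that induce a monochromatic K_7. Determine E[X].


Let X = Σ_S X_S over the C(52, 7) = 133784560 subsets S of size 7, where X_S = 1 if the K_7 on S is monochromatic.
For a fixed S, the K_7 on S has C(7, 2) = 21 edges. P[all 21 edges red] = (1/2)^21, and likewise for blue, so P[monochromatic] = 2·(1/2)^21 = 2^{1 − 21} = 1/1048576.
By linearity: E[X] = C(52, 7) · 2^{1 − 21} = 133784560 · 1/1048576 = 8361535/65536.
Numerically: E[X] ≈ 127.586899.

E[X] = C(52,7)·2^(1−C(7,2)) = 8361535/65536 ≈ 127.586899.


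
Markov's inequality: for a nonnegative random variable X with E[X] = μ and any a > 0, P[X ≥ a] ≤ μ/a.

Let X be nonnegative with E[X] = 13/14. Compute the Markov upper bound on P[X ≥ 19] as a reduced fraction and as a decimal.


μ = E[X] = 13/14, a = 19.
Markov: P[X ≥ 19] ≤ μ/a = (13/14)/19 = 13/266.
Numerically: ≈ 0.04887.
(Since a = 19 > μ = 0.92857, the bound 13/266 is < 1 and informative.)

P[X ≥ 19] ≤ 13/266 ≈ 0.04887.


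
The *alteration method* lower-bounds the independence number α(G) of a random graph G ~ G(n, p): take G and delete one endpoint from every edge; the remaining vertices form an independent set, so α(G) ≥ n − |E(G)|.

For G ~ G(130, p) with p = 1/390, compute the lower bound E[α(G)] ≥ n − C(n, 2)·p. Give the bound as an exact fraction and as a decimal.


E[|E(G)|] = C(130, 2)·p = 8385 · (1/390) = 43/2.
E[α(G)] ≥ n − E[|E(G)|] = 130 − 43/2 = 217/2.
Numerically: ≈ 108.5000.
(This is only a lower bound; the true E[α(G)] may be larger.)

E[α(G)] ≥ 217/2 ≈ 108.5000.


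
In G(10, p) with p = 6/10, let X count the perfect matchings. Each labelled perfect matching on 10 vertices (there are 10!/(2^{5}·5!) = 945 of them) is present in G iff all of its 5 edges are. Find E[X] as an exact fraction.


K_10 has 10!/(2^{5}·5!) = 945 labelled perfect matchings.
For each such perfect matching H, let X_H = 1 if all 5 edges of H are present in G. Then P[X_H = 1] = p^{5} = (3/5)^{5} = 243/3125.
By linearity of expectation: E[X] = Σ_H E[X_H] = 945 · p^{5} = 945 · 243/3125 = 45927/625.
Numerically: E[X] ≈ 73.5.

E[X] = 945 · (3/5)^{5} = 45927/625 ≈ 73.5.


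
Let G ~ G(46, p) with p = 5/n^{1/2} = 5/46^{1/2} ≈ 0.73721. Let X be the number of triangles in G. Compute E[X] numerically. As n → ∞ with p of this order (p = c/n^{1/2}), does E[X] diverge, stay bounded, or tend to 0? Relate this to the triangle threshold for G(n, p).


Number of potential triangles: C(46, 3) = 15180.
Each occurs with probability p³ ≈ (0.73721)³ ≈ 4.0065749e-01.
By linearity: E[X] = C(46, 3)·p³ ≈ 15180 · 4.0065749e-01 ≈ 6081.98069.
Since α = 1/2 < 1, p = c/n^{1/2} ≫ 1/n is above the triangle threshold p ~ 1/n. Asymptotically E[X] ~ (c³/6)·n^{3(1−α)} = (5³/6)·n^{1.5} → ∞; triangles are abundant w.h.p.

E[X] ≈ 6081.98069; in regime p = Θ(1/n^{1/2}) E[X] diverges (above the triangle threshold p ~ 1/n).


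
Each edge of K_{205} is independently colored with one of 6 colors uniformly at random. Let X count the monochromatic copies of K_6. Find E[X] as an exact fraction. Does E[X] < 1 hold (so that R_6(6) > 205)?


E[X] = C(205, 6) · 6^{1 − 15} = 95746959700 · 6^{−14} = 95746959700/78364164096.
As a reduced fraction: E[X] = 23936739925/19591041024 ≈ 1.22182.
Is E[X] < 1? NO.
Since E[X] ≥ 1, the first-moment bound is inconclusive at n = 205; it does NOT by itself certify R_6(6) > 205.

E[X] = 23936739925/19591041024 ≈ 1.22182; E[X] ≥ 1; first-moment method inconclusive here.


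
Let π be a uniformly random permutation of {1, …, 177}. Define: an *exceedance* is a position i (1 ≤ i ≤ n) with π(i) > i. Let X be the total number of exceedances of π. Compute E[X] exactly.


Write X = Σ_{i=1}^{177} X_i, where X_i = 1_{π(i) > i}.
For each fixed i, π(i) is uniform over {1, …, 177} (marginal of a uniform permutation), so P[π(i) > i] = (n − i)/n. Summing: Σ_{i=1}^{177} (n − i)/n = (0 + 1 + … + 176)/177 = 177(177 − 1)/(2·177) = (177 − 1)/2.
Hence E[X] = Σ_{i=1}^{177} (177 − i)/177 = 88 ≈ 88.0000.

E[X] = 88 = 88.0000.


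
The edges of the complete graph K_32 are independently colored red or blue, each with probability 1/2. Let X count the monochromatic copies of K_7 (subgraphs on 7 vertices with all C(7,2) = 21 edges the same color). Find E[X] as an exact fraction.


Let X = Σ_S X_S over the C(32, 7) = 3365856 subsets S of size 7, where X_S = 1 if the K_7 on S is monochromatic.
For a fixed S, the K_7 on S has C(7, 2) = 21 edges. P[all 21 edges red] = (1/2)^21, and likewise for blue, so P[monochromatic] = 2·(1/2)^21 = 2^{1 − 21} = 1/1048576.
Summing: E[X] = C(32, 7) · 2^{1 − 21} = 3365856 · 1/1048576 = 105183/32768.
Numerically: E[X] ≈ 3.2099.

E[X] = C(32,7)·2^(1−C(7,2)) = 105183/32768 ≈ 3.2099.


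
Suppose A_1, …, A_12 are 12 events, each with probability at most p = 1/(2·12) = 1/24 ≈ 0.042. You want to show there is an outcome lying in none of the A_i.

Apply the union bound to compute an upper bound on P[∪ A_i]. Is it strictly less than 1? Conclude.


Union bound: P[∪_{i=1}^{12} A_i] ≤ Σ_i P[A_i] ≤ 12·p = 12·(1/24) = 1/2.
Numerically: 1/2 ≈ 0.500.
Is 1/2 < 1? YES.
Since P[∪ A_i] ≤ 1/2 < 1, the complement has P[∩ A_i^c] ≥ 1 − 1/2 = 1/2 > 0, so some outcome avoids every A_i.

12·p = 1/2 ≈ 0.500; existence CERTIFIED by the union bound.


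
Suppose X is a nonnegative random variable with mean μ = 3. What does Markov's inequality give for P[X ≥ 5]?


μ = E[X] = 3, a = 5.
Markov: P[X ≥ 5] ≤ μ/a = (3)/5 = 3/5.
Numerically: ≈ 0.600000.
(Since a = 5 > μ = 3.000000, the bound 3/5 is < 1 and informative.)

P[X ≥ 5] ≤ 3/5 ≈ 0.600000.


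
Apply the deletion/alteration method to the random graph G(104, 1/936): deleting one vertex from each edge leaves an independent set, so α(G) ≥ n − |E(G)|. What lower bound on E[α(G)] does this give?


E[|E(G)|] = C(104, 2)·p = 5356 · (1/936) = 103/18.
E[α(G)] ≥ n − E[|E(G)|] = 104 − 103/18 = 1769/18.
Numerically: ≈ 98.277778.
(This is only a lower bound; the true E[α(G)] may be larger.)

E[α(G)] ≥ 1769/18 ≈ 98.277778.


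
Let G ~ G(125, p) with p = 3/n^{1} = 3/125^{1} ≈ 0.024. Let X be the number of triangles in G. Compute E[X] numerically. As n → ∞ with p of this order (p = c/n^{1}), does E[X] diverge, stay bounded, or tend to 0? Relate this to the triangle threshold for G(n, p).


Number of potential triangles: C(125, 3) = 317750.
Each occurs with probability p³ ≈ (0.024)³ ≈ 1.3824000e-05.
By linearity: E[X] = C(125, 3)·p³ ≈ 317750 · 1.3824000e-05 ≈ 4.39258.
Here α = 1, so p = 3/n is exactly at the triangle threshold p ~ 1/n. Asymptotically E[X] → c³/6 = 3³/6 = 9/2 ≈ 4.50000, a bounded constant. In this regime the triangle count is asymptotically Poisson(c³/6).

E[X] ≈ 4.39258; in regime p = Θ(1/n^{1}) E[X] stays bounded (at the triangle threshold p ~ 1/n).


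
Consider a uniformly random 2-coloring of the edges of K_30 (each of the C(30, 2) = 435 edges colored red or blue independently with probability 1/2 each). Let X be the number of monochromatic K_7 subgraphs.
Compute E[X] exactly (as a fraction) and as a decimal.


Let X = Σ_S X_S over the C(30, 7) = 2035800 subsets S of size 7, where X_S = 1 if the K_7 on S is monochromatic.
For a fixed S, the K_7 on S has C(7, 2) = 21 edges. P[all 21 edges red] = (1/2)^21, and likewise for blue, so P[monochromatic] = 2·(1/2)^21 = 2^{1 − 21} = 1/1048576.
By linearity of expectation: E[X] = C(30, 7) · 2^{1 − 21} = 2035800 · 1/1048576 = 254475/131072.
Numerically: E[X] ≈ 1.941490.

E[X] = C(30,7)·2^(1−C(7,2)) = 254475/131072 ≈ 1.941490.


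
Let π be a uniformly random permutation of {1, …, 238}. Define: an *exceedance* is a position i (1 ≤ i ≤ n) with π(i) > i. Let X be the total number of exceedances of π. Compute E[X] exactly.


Write X = Σ_{i=1}^{238} X_i, where X_i = 1_{π(i) > i}.
For each fixed i, π(i) is uniform over {1, …, 238} (marginal of a uniform permutation), so P[π(i) > i] = (n − i)/n. Summing: Σ_{i=1}^{238} (n − i)/n = (0 + 1 + … + 237)/238 = 238(238 − 1)/(2·238) = (238 − 1)/2.
Hence E[X] = Σ_{i=1}^{238} (238 − i)/238 = 237/2 ≈ 118.5000.

E[X] = 237/2 = 118.5000.


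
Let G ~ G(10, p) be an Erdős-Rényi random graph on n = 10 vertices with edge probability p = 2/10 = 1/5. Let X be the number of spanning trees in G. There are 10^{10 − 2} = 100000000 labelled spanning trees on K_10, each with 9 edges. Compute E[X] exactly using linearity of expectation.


K_10 has 10^{10 − 2} = 100000000 labelled spanning trees.
For each such spanning tree H, let X_H = 1 if all 9 edges of H are present in G. Then P[X_H = 1] = p^{9} = (1/5)^{9} = 1/1953125.
By linearity of expectation: E[X] = Σ_H E[X_H] = 100000000 · p^{9} = 100000000 · 1/1953125 = 256/5.
Numerically: E[X] ≈ 51.2.

E[X] = 100000000 · (1/5)^{9} = 256/5 ≈ 51.2.


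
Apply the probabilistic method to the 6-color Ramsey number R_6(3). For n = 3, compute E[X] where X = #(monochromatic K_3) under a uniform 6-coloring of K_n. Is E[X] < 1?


E[X] = C(3, 3) · 6^{1 − 3} = 1 · 6^{−2} = 1/36.
As a reduced fraction: E[X] = 1/36 ≈ 0.027778.
Is E[X] < 1? YES.
Since E[X] < 1, there exists a 6-coloring of K_{3} with no monochromatic K_3; hence R_6(3) > 3.

E[X] = 1/36 ≈ 0.027778; E[X] < 1, so R_6(3) > 3.


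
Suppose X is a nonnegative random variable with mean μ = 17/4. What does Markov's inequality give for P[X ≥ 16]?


μ = E[X] = 17/4, a = 16.
Markov: P[X ≥ 16] ≤ μ/a = (17/4)/16 = 17/64.
Numerically: ≈ 0.2656.
(Since a = 16 > μ = 4.2500, the bound 17/64 is < 1 and informative.)

P[X ≥ 16] ≤ 17/64 ≈ 0.2656.


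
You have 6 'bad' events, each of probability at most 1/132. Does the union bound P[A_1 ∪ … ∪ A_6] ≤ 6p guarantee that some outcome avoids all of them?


Union bound: P[∪_{i=1}^{6} A_i] ≤ Σ_i P[A_i] ≤ 6·p = 6·(1/132) = 1/22.
Numerically: 1/22 ≈ 0.0454545.
Is 1/22 < 1? YES.
Since P[∪ A_i] ≤ 1/22 < 1, the complement has P[∩ A_i^c] ≥ 1 − 1/22 = 21/22 > 0, so some outcome avoids every A_i.

6·p = 1/22 ≈ 0.0454545; existence CERTIFIED by the union bound.


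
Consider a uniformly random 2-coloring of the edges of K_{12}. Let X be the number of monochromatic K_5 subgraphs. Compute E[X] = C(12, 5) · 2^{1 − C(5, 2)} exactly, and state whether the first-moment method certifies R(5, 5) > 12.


E[X] = C(12, 5) · 2^{1 − 10} = 792 · 2^{−9} = 792/512.
As a reduced fraction: E[X] = 99/64 ≈ 1.546875.
Is E[X] < 1? NO.
Since E[X] ≥ 1, the first-moment bound is inconclusive at n = 12; it does NOT by itself certify R(5, 5) > 12.

E[X] = 99/64 ≈ 1.546875; E[X] ≥ 1; first-moment method inconclusive here.


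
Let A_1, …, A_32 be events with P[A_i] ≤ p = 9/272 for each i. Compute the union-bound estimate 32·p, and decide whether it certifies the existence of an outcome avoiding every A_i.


Union bound: P[∪_{i=1}^{32} A_i] ≤ Σ_i P[A_i] ≤ 32·p = 32·(9/272) = 18/17.
Numerically: 18/17 ≈ 1.05882.
Is 18/17 < 1? NO.
Since the bound 18/17 is ≥ 1, the union bound is uninformative here; it does NOT by itself certify existence.

32·p = 18/17 ≈ 1.05882; existence NOT certified by the union bound.


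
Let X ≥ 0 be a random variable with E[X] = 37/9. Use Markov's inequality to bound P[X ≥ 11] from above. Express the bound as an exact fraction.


μ = E[X] = 37/9, a = 11.
Markov: P[X ≥ 11] ≤ μ/a = (37/9)/11 = 37/99.
Numerically: ≈ 0.374.
(Since a = 11 > μ = 4.111, the bound 37/99 is < 1 and informative.)

P[X ≥ 11] ≤ 37/99 ≈ 0.374.


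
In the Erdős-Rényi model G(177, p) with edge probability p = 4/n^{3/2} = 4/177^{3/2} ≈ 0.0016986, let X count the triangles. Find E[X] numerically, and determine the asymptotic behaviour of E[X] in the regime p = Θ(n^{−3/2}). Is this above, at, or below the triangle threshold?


Number of potential triangles: C(177, 3) = 908600.
Each occurs with probability p³ ≈ (0.0016986)³ ≈ 4.9011757e-09.
By linearity: E[X] = C(177, 3)·p³ ≈ 908600 · 4.9011757e-09 ≈ 0.00445.
Since α = 3/2 > 1, p = c/n^{3/2} = o(1/n) is below the triangle threshold p ~ 1/n. Asymptotically E[X] ~ (c³/6)·n^{3(1−α)} = (4³/6)·n^{-1.5} → 0, so by Markov's inequality G has no triangles w.h.p.

E[X] ≈ 0.00445; in regime p = Θ(1/n^{3/2}) E[X] tends to 0 (below the triangle threshold p ~ 1/n).


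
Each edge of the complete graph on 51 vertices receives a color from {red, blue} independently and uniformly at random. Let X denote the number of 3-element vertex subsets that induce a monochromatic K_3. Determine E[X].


Let X = Σ_S X_S over the C(51, 3) = 20825 subsets S of size 3, where X_S = 1 if the K_3 on S is monochromatic.
For a fixed S, the K_3 on S has C(3, 2) = 3 edges. P[all 3 edges red] = (1/2)^3, and likewise for blue, so P[monochromatic] = 2·(1/2)^3 = 2^{1 − 3} = 1/4.
By linearity: E[X] = C(51, 3) · 2^{1 − 3} = 20825 · 1/4 = 20825/4.
Numerically: E[X] ≈ 5206.2500.

E[X] = C(51,3)·2^(1−C(3,2)) = 20825/4 ≈ 5206.2500.


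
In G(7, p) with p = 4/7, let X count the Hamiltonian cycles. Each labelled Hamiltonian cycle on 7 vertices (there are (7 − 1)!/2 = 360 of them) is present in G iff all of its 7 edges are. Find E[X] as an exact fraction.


K_7 has (7 − 1)!/2 = 360 labelled Hamiltonian cycles.
For each such Hamiltonian cycle H, let X_H = 1 if all 7 edges of H are present in G. Then P[X_H = 1] = p^{7} = (4/7)^{7} = 16384/823543.
By linearity: E[X] = Σ_H E[X_H] = 360 · p^{7} = 360 · 16384/823543 = 5898240/823543.
Numerically: E[X] ≈ 7.162.

E[X] = 360 · (4/7)^{7} = 5898240/823543 ≈ 7.162.


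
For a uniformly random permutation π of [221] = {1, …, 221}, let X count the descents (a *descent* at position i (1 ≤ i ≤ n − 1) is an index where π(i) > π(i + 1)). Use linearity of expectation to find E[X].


Write X = Σ X_I over i = 1, …, 220, with X_I the indicator of one descent.
There are 220 indicators.
For each fixed i, the pair (π(i), π(i+1)) is a uniformly random ordered pair of distinct values from {1, …, 221}; by symmetry P[π(i) > π(i+1)] = 1/2.
By linearity: E[X] = 220 · (1/2) = (221 − 1) · (1/2) = 110 ≈ 110.00000.

E[X] = 110 = 110.00000.


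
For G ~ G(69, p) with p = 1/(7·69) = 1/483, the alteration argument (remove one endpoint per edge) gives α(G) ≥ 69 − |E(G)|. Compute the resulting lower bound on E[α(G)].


E[|E(G)|] = C(69, 2)·p = 2346 · (1/483) = 34/7.
E[α(G)] ≥ n − E[|E(G)|] = 69 − 34/7 = 449/7.
Numerically: ≈ 64.142857.
(This is only a lower bound; the true E[α(G)] may be larger.)

E[α(G)] ≥ 449/7 ≈ 64.142857.


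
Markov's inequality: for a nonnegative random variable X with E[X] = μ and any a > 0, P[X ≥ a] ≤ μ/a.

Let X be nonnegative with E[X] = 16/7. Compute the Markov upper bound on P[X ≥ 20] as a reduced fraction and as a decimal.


μ = E[X] = 16/7, a = 20.
Markov: P[X ≥ 20] ≤ μ/a = (16/7)/20 = 4/35.
Numerically: ≈ 0.11429.
(Since a = 20 > μ = 2.28571, the bound 4/35 is < 1 and informative.)

P[X ≥ 20] ≤ 4/35 ≈ 0.11429.


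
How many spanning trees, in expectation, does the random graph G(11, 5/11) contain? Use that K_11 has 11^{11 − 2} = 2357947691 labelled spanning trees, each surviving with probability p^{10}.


K_11 has 11^{11 − 2} = 2357947691 labelled spanning trees.
For each such spanning tree H, let X_H = 1 if all 10 edges of H are present in G. Then P[X_H = 1] = p^{10} = (5/11)^{10} = 9765625/25937424601.
By linearity of expectation: E[X] = Σ_H E[X_H] = 2357947691 · p^{10} = 2357947691 · 9765625/25937424601 = 9765625/11.
Numerically: E[X] ≈ 8.88e+05.

E[X] = 2357947691 · (5/11)^{10} = 9765625/11 ≈ 8.88e+05.


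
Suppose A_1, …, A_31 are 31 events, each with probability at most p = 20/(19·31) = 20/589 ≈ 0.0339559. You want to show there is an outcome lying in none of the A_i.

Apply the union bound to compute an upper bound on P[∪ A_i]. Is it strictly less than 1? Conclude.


Union bound: P[∪_{i=1}^{31} A_i] ≤ Σ_i P[A_i] ≤ 31·p = 31·(20/589) = 20/19.
Numerically: 20/19 ≈ 1.0526316.
Is 20/19 < 1? NO.
Since the bound 20/19 is ≥ 1, the union bound is uninformative here; it does NOT by itself certify existence.

31·p = 20/19 ≈ 1.0526316; existence NOT certified by the union bound.


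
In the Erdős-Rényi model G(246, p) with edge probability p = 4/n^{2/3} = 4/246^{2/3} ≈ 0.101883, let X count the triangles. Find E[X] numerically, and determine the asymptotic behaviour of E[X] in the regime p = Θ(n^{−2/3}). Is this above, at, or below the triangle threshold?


Number of potential triangles: C(246, 3) = 2450980.
Each occurs with probability p³ ≈ (0.101883)³ ≈ 1.05757155e-03.
By linearity: E[X] = C(246, 3)·p³ ≈ 2450980 · 1.05757155e-03 ≈ 2592.086721.
Since α = 2/3 < 1, p = c/n^{2/3} ≫ 1/n is above the triangle threshold p ~ 1/n. Asymptotically E[X] ~ (c³/6)·n^{3(1−α)} = (4³/6)·n^{1} → ∞; triangles are abundant w.h.p.

E[X] ≈ 2592.086721; in regime p = Θ(1/n^{2/3}) E[X] diverges (above the triangle threshold p ~ 1/n).


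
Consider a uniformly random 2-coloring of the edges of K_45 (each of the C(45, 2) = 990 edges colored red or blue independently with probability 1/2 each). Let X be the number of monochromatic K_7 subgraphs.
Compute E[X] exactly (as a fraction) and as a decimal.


Let X = Σ_S X_S over the C(45, 7) = 45379620 subsets S of size 7, where X_S = 1 if the K_7 on S is monochromatic.
For a fixed S, the K_7 on S has C(7, 2) = 21 edges. P[all 21 edges red] = (1/2)^21, and likewise for blue, so P[monochromatic] = 2·(1/2)^21 = 2^{1 − 21} = 1/1048576.
Summing: E[X] = C(45, 7) · 2^{1 − 21} = 45379620 · 1/1048576 = 11344905/262144.
Numerically: E[X] ≈ 43.277.

E[X] = C(45,7)·2^(1−C(7,2)) = 11344905/262144 ≈ 43.277.


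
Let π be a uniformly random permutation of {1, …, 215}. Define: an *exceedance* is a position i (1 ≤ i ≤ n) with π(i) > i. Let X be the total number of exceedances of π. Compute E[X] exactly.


Write X = Σ_{i=1}^{215} X_i, where X_i = 1_{π(i) > i}.
For each fixed i, π(i) is uniform over {1, …, 215} (marginal of a uniform permutation), so P[π(i) > i] = (n − i)/n. Summing: Σ_{i=1}^{215} (n − i)/n = (0 + 1 + … + 214)/215 = 215(215 − 1)/(2·215) = (215 − 1)/2.
Hence E[X] = Σ_{i=1}^{215} (215 − i)/215 = 107 ≈ 107.000000.

E[X] = 107 = 107.000000.


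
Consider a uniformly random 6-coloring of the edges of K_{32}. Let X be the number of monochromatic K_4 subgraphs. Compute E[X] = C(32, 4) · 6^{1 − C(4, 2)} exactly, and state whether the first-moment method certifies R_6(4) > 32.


E[X] = C(32, 4) · 6^{1 − 6} = 35960 · 6^{−5} = 35960/7776.
As a reduced fraction: E[X] = 4495/972 ≈ 4.624.
Is E[X] < 1? NO.
Since E[X] ≥ 1, the first-moment bound is inconclusive at n = 32; it does NOT by itself certify R_6(4) > 32.

E[X] = 4495/972 ≈ 4.624; E[X] ≥ 1; first-moment method inconclusive here.


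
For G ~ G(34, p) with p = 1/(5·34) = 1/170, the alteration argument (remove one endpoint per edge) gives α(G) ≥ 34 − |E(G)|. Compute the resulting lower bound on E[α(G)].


E[|E(G)|] = C(34, 2)·p = 561 · (1/170) = 33/10.
E[α(G)] ≥ n − E[|E(G)|] = 34 − 33/10 = 307/10.
Numerically: ≈ 30.70000.
(This is only a lower bound; the true E[α(G)] may be larger.)

E[α(G)] ≥ 307/10 ≈ 30.70000.


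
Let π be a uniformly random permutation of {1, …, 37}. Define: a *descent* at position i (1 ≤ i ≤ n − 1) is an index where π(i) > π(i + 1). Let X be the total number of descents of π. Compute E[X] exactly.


Write X = Σ X_I over i = 1, …, 36, with X_I the indicator of one descent.
There are 36 indicators.
For each fixed i, the pair (π(i), π(i+1)) is a uniformly random ordered pair of distinct values from {1, …, 37}; by symmetry P[π(i) > π(i+1)] = 1/2.
By linearity: E[X] = 36 · (1/2) = (37 − 1) · (1/2) = 18 ≈ 18.000000.

E[X] = 18 = 18.000000.


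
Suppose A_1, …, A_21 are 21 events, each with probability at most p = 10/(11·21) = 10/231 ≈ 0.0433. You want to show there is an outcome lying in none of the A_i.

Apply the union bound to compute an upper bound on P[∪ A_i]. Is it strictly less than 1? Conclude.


Union bound: P[∪_{i=1}^{21} A_i] ≤ Σ_i P[A_i] ≤ 21·p = 21·(10/231) = 10/11.
Numerically: 10/11 ≈ 0.9091.
Is 10/11 < 1? YES.
Since P[∪ A_i] ≤ 10/11 < 1, the complement has P[∩ A_i^c] ≥ 1 − 10/11 = 1/11 > 0, so some outcome avoids every A_i.

21·p = 10/11 ≈ 0.9091; existence CERTIFIED by the union bound.


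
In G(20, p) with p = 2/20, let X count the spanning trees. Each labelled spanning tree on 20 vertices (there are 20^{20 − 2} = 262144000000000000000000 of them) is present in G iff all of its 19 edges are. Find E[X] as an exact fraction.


K_20 has 20^{20 − 2} = 262144000000000000000000 labelled spanning trees.
For each such spanning tree H, let X_H = 1 if all 19 edges of H are present in G. Then P[X_H = 1] = p^{19} = (1/10)^{19} = 1/10000000000000000000.
By linearity: E[X] = Σ_H E[X_H] = 262144000000000000000000 · p^{19} = 262144000000000000000000 · 1/10000000000000000000 = 131072/5.
Numerically: E[X] ≈ 2.62e+04.

E[X] = 262144000000000000000000 · (1/10)^{19} = 131072/5 ≈ 2.62e+04.


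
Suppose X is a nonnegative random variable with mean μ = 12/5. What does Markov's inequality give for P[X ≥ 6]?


μ = E[X] = 12/5, a = 6.
Markov: P[X ≥ 6] ≤ μ/a = (12/5)/6 = 2/5.
Numerically: ≈ 0.4000.
(Since a = 6 > μ = 2.4000, the bound 2/5 is < 1 and informative.)

P[X ≥ 6] ≤ 2/5 ≈ 0.4000.


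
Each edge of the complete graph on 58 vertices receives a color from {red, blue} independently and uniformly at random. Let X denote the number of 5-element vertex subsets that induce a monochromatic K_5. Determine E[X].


Let X = Σ_S X_S over the C(58, 5) = 4582116 subsets S of size 5, where X_S = 1 if the K_5 on S is monochromatic.
For a fixed S, the K_5 on S has C(5, 2) = 10 edges. P[all 10 edges red] = (1/2)^10, and likewise for blue, so P[monochromatic] = 2·(1/2)^10 = 2^{1 − 10} = 1/512.
Summing: E[X] = C(58, 5) · 2^{1 − 10} = 4582116 · 1/512 = 1145529/128.
Numerically: E[X] ≈ 8949.44531.

E[X] = C(58,5)·2^(1−C(5,2)) = 1145529/128 ≈ 8949.44531.


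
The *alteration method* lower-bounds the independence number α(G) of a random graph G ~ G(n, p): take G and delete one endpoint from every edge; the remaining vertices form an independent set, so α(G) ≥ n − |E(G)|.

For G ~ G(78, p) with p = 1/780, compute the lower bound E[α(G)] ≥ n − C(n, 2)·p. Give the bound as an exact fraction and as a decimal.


E[|E(G)|] = C(78, 2)·p = 3003 · (1/780) = 77/20.
E[α(G)] ≥ n − E[|E(G)|] = 78 − 77/20 = 1483/20.
Numerically: ≈ 74.150000.
(This is only a lower bound; the true E[α(G)] may be larger.)

E[α(G)] ≥ 1483/20 ≈ 74.150000.


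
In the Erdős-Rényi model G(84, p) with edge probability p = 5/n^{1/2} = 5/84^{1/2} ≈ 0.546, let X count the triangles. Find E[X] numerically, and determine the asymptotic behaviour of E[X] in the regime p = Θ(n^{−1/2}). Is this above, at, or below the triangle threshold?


Number of potential triangles: C(84, 3) = 95284.
Each occurs with probability p³ ≈ (0.546)³ ≈ 1.62365e-01.
By linearity: E[X] = C(84, 3)·p³ ≈ 95284 · 1.62365e-01 ≈ 15470.739.
Since α = 1/2 < 1, p = c/n^{1/2} ≫ 1/n is above the triangle threshold p ~ 1/n. Asymptotically E[X] ~ (c³/6)·n^{3(1−α)} = (5³/6)·n^{1.5} → ∞; triangles are abundant w.h.p.

E[X] ≈ 15470.739; in regime p = Θ(1/n^{1/2}) E[X] diverges (above the triangle threshold p ~ 1/n).


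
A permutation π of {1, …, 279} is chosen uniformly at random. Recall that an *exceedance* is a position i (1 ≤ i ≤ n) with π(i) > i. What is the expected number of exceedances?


Write X = Σ_{i=1}^{279} X_i, where X_i = 1_{π(i) > i}.
For each fixed i, π(i) is uniform over {1, …, 279} (marginal of a uniform permutation), so P[π(i) > i] = (n − i)/n. Summing: Σ_{i=1}^{279} (n − i)/n = (0 + 1 + … + 278)/279 = 279(279 − 1)/(2·279) = (279 − 1)/2.
Hence E[X] = Σ_{i=1}^{279} (279 − i)/279 = 139 ≈ 139.0000.

E[X] = 139 = 139.0000.


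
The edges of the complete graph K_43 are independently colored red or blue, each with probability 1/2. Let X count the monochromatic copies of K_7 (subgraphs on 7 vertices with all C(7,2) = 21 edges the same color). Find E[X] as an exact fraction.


Let X = Σ_S X_S over the C(43, 7) = 32224114 subsets S of size 7, where X_S = 1 if the K_7 on S is monochromatic.
For a fixed S, the K_7 on S has C(7, 2) = 21 edges. P[all 21 edges red] = (1/2)^21, and likewise for blue, so P[monochromatic] = 2·(1/2)^21 = 2^{1 − 21} = 1/1048576.
By linearity of expectation: E[X] = C(43, 7) · 2^{1 − 21} = 32224114 · 1/1048576 = 16112057/524288.
Numerically: E[X] ≈ 30.731310.

E[X] = C(43,7)·2^(1−C(7,2)) = 16112057/524288 ≈ 30.731310.


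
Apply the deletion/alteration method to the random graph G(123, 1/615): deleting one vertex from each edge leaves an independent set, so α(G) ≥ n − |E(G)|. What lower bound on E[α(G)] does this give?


E[|E(G)|] = C(123, 2)·p = 7503 · (1/615) = 61/5.
E[α(G)] ≥ n − E[|E(G)|] = 123 − 61/5 = 554/5.
Numerically: ≈ 110.800000.
(This is only a lower bound; the true E[α(G)] may be larger.)

E[α(G)] ≥ 554/5 ≈ 110.800000.


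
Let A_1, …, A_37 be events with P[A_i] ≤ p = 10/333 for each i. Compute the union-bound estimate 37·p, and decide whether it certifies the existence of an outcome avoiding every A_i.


Union bound: P[∪_{i=1}^{37} A_i] ≤ Σ_i P[A_i] ≤ 37·p = 37·(10/333) = 10/9.
Numerically: 10/9 ≈ 1.1111111.
Is 10/9 < 1? NO.
Since the bound 10/9 is ≥ 1, the union bound is uninformative here; it does NOT by itself certify existence.

37·p = 10/9 ≈ 1.1111111; existence NOT certified by the union bound.


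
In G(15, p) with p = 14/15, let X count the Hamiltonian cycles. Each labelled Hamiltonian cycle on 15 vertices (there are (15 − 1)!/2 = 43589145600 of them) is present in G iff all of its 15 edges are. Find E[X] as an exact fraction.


K_15 has (15 − 1)!/2 = 43589145600 labelled Hamiltonian cycles.
For each such Hamiltonian cycle H, let X_H = 1 if all 15 edges of H are present in G. Then P[X_H = 1] = p^{15} = (14/15)^{15} = 155568095557812224/437893890380859375.
By linearity: E[X] = Σ_H E[X_H] = 43589145600 · p^{15} = 43589145600 · 155568095557812224/437893890380859375 = 1116227221067356419653632/72081298828125.
Numerically: E[X] ≈ 1.55e+10.

E[X] = 43589145600 · (14/15)^{15} = 1116227221067356419653632/72081298828125 ≈ 1.55e+10.


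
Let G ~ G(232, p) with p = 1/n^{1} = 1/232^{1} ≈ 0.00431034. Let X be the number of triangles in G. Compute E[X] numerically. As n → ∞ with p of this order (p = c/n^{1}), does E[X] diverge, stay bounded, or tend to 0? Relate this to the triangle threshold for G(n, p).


Number of potential triangles: C(232, 3) = 2054360.
Each occurs with probability p³ ≈ (0.00431034)³ ≈ 8.00822092e-08.
By linearity: E[X] = C(232, 3)·p³ ≈ 2054360 · 8.00822092e-08 ≈ 0.164518.
Here α = 1, so p = 1/n is exactly at the triangle threshold p ~ 1/n. Asymptotically E[X] → c³/6 = 1³/6 = 1/6 ≈ 0.166667, a bounded constant. In this regime the triangle count is asymptotically Poisson(c³/6).

E[X] ≈ 0.164518; in regime p = Θ(1/n^{1}) E[X] stays bounded (at the triangle threshold p ~ 1/n).


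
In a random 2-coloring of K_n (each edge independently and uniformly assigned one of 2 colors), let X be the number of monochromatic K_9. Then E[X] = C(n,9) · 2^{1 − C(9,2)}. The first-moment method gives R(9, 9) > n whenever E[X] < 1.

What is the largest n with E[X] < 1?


We need C(n, 9) · 2^{1 − 36} < 1, i.e. C(n, 9) < 2^{36 − 1} = 34359738368.
Check values of n near the boundary:
  n = 62: C(62, 9) = 20286591270; 20286591270 < 34359738368? YES
  n = 63: C(63, 9) = 23667689815; 23667689815 < 34359738368? YES
  n = 64: C(64, 9) = 27540584512; 27540584512 < 34359738368? YES
  n = 65: C(65, 9) = 31966749880; 31966749880 < 34359738368? YES
  n = 66: C(66, 9) = 37014131440; 37014131440 < 34359738368? NO
  n = 67: C(67, 9) = 42757703560; 42757703560 < 34359738368? NO
  n = 68: C(68, 9) = 49280065120; 49280065120 < 34359738368? NO
The largest n with C(n, 9) < 34359738368 is n = 65 (where E[X] = 3995843735/4294967296 ≈ 0.9304). Hence R(9, 9) > 65, i.e. R(9, 9) ≥ 66.

Largest n = 65; hence R(9, 9) > 65.
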